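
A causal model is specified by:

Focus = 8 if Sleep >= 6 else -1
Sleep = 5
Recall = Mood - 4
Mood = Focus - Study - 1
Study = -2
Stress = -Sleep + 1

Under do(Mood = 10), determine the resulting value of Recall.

6

The intervention breaks the incoming arrows to Mood: Mood = Focus - Study - 1 no longer applies, and Mood = 10.
Recall = Mood - 4  [with Mood=10]  = 6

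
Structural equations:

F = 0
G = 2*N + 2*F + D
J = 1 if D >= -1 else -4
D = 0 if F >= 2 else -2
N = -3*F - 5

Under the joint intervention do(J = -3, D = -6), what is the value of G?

-16

Under do(J = -3, D = -6), each intervened variable's structural equation is replaced by its fixed value.
N = -3*F - 5  [with F=0]  = -5
G = 2*N + 2*F + D  [with N=-5, F=0, D=-6]  = -16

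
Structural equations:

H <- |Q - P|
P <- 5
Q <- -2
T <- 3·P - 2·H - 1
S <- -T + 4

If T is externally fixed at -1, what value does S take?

Intervening sets T = -1 and removes its equation (T <- 3·P - 2·H - 1).
S = -T + 4  [with T=-1]  = 5

5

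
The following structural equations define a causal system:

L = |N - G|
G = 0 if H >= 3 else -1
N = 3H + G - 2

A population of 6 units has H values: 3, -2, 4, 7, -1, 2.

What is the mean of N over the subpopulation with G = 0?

Observing G=0 restricts to units where G's equation naturally yields 0: H ∈ {3, 4, 7}. In that subpopulation N = 7, 10, 19, mean 12.

12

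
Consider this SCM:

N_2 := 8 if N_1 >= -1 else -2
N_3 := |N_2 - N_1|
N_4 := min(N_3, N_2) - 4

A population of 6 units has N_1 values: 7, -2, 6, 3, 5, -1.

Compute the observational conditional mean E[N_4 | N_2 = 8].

-0.2

E[N_4|N_2=8] averages over only the 5 units with N_2=8 (N_1 = 7, 6, 3, 5, -1): N_4 = -3, -2, 1, -1, 4, mean -0.2.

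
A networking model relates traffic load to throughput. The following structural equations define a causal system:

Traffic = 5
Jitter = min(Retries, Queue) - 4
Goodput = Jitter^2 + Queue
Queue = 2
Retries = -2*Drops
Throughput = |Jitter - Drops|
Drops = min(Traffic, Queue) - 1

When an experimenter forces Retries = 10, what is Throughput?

Under do(Retries=10), the mechanism Retries = -2*Drops is discarded; Retries is fixed at 10.
Drops = min(Traffic, Queue) - 1  [with Traffic=5, Queue=2]  = 1
Jitter = min(Retries, Queue) - 4  [with Retries=10, Queue=2]  = -2
Throughput = |Jitter - Drops|  [with Jitter=-2, Drops=1]  = 3

3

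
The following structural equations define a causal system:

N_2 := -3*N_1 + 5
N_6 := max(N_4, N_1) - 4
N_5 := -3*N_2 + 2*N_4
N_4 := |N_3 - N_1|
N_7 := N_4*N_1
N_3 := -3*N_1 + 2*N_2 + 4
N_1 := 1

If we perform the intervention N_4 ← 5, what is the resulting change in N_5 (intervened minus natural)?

Intervening sets N_4 = 5 and removes its equation (N_4 := |N_3 - N_1|).
N_2 = -3*N_1 + 5  [with N_1=1]  = 2
N_5 = -3*N_2 + 2*N_4  [with N_2=2, N_4=5]  = 4
Without intervention: N_2 = -3*N_1 + 5  [with N_1=1]  = 2; N_3 = -3*N_1 + 2*N_2 + 4  [with N_1=1, N_2=2]  = 5; N_4 = |N_3 - N_1|  [with N_3=5, N_1=1]  = 4; N_5 = -3*N_2 + 2*N_4  [with N_2=2, N_4=4]  = 2.
Change = 4 − 2 = 2.

2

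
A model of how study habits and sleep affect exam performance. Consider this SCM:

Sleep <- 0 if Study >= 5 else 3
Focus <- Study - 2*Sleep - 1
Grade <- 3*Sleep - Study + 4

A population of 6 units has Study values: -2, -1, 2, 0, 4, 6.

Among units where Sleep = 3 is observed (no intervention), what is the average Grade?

E[Grade|Sleep=3] averages over only the 5 units with Sleep=3 (Study = -2, -1, 2, 0, 4): Grade = 15, 14, 11, 13, 9, mean 12.4.

12.4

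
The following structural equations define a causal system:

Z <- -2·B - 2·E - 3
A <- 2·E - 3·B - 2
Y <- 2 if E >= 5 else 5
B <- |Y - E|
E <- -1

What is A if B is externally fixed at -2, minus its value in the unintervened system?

24

do(B=-2) replaces the equation B <- |Y - E| with the constant B = -2.
A = 2·E - 3·B - 2  [with E=-1, B=-2]  = 2
Without intervention: Y = 2 if E >= 5 else 5  [with E=-1]  = 5; B = |Y - E|  [with Y=5, E=-1]  = 6; A = 2·E - 3·B - 2  [with E=-1, B=6]  = -22.
Change = 2 − (-22) = 24.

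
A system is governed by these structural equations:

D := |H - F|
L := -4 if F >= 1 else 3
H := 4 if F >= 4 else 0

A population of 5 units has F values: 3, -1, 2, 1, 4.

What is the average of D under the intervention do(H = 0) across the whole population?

2.2

The intervention sets H=0 in all 5 units regardless of F. Recomputing D per unit gives 3, 1, 2, 1, 4; average 2.2.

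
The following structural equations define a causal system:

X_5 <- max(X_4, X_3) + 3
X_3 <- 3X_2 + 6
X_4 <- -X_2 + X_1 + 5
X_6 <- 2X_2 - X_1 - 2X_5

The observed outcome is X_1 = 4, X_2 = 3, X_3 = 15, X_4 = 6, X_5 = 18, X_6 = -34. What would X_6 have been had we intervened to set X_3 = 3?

-16

The intervention breaks the incoming arrows to X_3: X_3 <- 3X_2 + 6 no longer applies, and X_3 = 3.
X_4 = -X_2 + X_1 + 5  [with X_2=3, X_1=4]  = 6
X_5 = max(X_4, X_3) + 3  [with X_4=6, X_3=3]  = 9
X_6 = 2X_2 - X_1 - 2X_5  [with X_2=3, X_1=4, X_5=9]  = -16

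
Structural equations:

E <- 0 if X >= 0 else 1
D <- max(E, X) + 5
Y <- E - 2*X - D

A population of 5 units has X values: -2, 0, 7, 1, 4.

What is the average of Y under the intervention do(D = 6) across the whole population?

-9.8

Every unit gets D=6 under the intervention. Y values become -1, -6, -20, -8, -14; E[Y|do(D=6)] = -9.8.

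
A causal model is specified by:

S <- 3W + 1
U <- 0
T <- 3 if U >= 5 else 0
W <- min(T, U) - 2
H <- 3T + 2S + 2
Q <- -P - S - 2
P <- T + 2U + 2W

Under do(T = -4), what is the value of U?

Under do(T=-4), the mechanism T <- 3 if U >= 5 else 0 is discarded; T is fixed at -4.
U is not downstream of the intervention, so its value is determined by the original equations.

0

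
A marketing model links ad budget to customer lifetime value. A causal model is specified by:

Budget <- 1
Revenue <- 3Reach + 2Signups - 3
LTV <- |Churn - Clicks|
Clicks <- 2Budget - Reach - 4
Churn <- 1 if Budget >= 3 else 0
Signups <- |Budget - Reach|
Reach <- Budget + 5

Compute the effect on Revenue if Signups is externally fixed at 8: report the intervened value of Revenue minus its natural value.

Under do(Signups=8), the mechanism Signups <- |Budget - Reach| is discarded; Signups is fixed at 8.
Reach = Budget + 5  [with Budget=1]  = 6
Revenue = 3Reach + 2Signups - 3  [with Reach=6, Signups=8]  = 31
Without intervention: Reach = Budget + 5  [with Budget=1]  = 6; Signups = |Budget - Reach|  [with Budget=1, Reach=6]  = 5; Revenue = 3Reach + 2Signups - 3  [with Reach=6, Signups=5]  = 25.
Change = 31 − 25 = 6.

6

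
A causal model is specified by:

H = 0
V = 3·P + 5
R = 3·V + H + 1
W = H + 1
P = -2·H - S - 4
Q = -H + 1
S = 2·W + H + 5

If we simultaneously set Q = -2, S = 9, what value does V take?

-34

The joint intervention fixes Q = -2, S = 9, removing each variable's own equation.
P = -2·H - S - 4  [with H=0, S=9]  = -13
V = 3·P + 5  [with P=-13]  = -34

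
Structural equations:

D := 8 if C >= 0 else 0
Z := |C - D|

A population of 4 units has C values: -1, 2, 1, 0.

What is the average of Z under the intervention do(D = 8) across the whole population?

Every unit gets D=8 under the intervention. Z values become 9, 6, 7, 8; E[Z|do(D=8)] = 7.5.

7.5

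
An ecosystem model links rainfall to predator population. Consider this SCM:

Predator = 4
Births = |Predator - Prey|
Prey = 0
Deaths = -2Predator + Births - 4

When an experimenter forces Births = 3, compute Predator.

Under do(Births=3), the mechanism Births = |Predator - Prey| is discarded; Births is fixed at 3.
Since Predator is not a descendant of the intervened variable, it is unaffected.

4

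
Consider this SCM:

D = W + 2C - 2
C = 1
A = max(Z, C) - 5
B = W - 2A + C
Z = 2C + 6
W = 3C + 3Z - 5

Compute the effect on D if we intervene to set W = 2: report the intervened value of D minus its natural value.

-20

The intervention breaks the incoming arrows to W: W = 3C + 3Z - 5 no longer applies, and W = 2.
D = W + 2C - 2  [with W=2, C=1]  = 2
Without intervention: Z = 2C + 6  [with C=1]  = 8; W = 3C + 3Z - 5  [with C=1, Z=8]  = 22; D = W + 2C - 2  [with W=22, C=1]  = 22.
Change = 2 − 22 = -20.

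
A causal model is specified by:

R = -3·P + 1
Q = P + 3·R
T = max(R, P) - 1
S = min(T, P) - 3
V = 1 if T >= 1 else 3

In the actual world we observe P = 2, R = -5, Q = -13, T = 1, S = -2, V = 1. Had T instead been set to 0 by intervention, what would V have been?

Under do(T=0), the mechanism T = max(R, P) - 1 is discarded; T is fixed at 0.
V = 1 if T >= 1 else 3  [with T=0]  = 3

3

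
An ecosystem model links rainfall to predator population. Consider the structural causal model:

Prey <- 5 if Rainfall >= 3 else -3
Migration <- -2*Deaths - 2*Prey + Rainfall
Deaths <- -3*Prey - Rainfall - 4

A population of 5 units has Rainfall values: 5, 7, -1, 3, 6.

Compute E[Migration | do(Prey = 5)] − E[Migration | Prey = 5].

-3.75

Every unit gets Prey=5 under the intervention. Migration values become 43, 49, 25, 37, 46; E[Migration|do(Prey=5)] = 40.
E[Migration|Prey=5] averages over only the 4 units with Prey=5 (Rainfall = 5, 7, 3, 6): Migration = 43, 49, 37, 46, mean 43.75.
Difference = 40 − 43.75 = -3.75.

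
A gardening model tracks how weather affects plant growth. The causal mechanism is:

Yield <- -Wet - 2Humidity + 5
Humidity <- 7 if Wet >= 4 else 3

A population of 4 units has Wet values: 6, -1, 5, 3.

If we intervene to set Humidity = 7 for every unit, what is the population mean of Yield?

-12.25

Under do(Humidity=7), Humidity's equation is replaced by Humidity=7 for every unit. Per-unit Yield: -15, -8, -14, -12. Mean = -12.25.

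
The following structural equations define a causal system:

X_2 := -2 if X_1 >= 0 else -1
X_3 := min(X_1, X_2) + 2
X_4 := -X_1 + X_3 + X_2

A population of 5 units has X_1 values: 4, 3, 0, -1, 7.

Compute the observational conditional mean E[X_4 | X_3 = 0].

Observing X_3=0 restricts to units where X_3's equation naturally yields 0: X_1 ∈ {4, 3, 0, 7}. In that subpopulation X_4 = -6, -5, -2, -9, mean -5.5.

-5.5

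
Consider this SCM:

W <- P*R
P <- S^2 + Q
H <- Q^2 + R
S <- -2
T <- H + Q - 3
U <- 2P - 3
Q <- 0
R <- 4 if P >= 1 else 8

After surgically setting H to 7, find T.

4

Under do(H=7), the mechanism H <- Q^2 + R is discarded; H is fixed at 7.
T = H + Q - 3  [with H=7, Q=0]  = 4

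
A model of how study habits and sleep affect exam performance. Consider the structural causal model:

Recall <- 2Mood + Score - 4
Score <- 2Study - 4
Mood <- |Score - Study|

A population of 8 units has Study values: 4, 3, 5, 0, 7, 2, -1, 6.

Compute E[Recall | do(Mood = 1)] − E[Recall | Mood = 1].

The intervention sets Mood=1 in all 8 units regardless of Study. Recomputing Recall per unit gives 2, 0, 4, -6, 8, -2, -8, 6; average 0.5.
Observing Mood=1 restricts to units where Mood's equation naturally yields 1: Study ∈ {3, 5}. In that subpopulation Recall = 0, 4, mean 2.
Difference = 0.5 − 2 = -1.5.

-1.5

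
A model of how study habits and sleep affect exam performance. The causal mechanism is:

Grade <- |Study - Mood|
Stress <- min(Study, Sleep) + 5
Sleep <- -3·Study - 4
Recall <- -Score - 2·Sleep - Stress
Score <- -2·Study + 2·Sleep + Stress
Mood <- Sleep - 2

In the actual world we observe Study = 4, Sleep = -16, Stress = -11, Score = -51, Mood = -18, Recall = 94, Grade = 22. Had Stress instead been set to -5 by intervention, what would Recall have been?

The intervention breaks the incoming arrows to Stress: Stress <- min(Study, Sleep) + 5 no longer applies, and Stress = -5.
Sleep = -3·Study - 4  [with Study=4]  = -16
Score = -2·Study + 2·Sleep + Stress  [with Study=4, Sleep=-16, Stress=-5]  = -45
Recall = -Score - 2·Sleep - Stress  [with Score=-45, Sleep=-16, Stress=-5]  = 82

82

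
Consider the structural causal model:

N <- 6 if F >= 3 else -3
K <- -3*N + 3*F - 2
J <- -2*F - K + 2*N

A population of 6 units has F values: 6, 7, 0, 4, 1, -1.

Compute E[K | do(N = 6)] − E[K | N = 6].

-8.5

Under do(N=6), N's equation is replaced by N=6 for every unit. Per-unit K: -2, 1, -20, -8, -17, -23. Mean = -11.5.
E[K|N=6] averages over only the 3 units with N=6 (F = 6, 7, 4): K = -2, 1, -8, mean -3.
Difference = -11.5 − (-3) = -8.5.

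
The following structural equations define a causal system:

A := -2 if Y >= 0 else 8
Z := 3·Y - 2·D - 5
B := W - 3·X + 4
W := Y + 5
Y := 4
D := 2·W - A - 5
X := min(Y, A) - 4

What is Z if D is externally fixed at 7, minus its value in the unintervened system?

16

Intervening sets D = 7 and removes its equation (D := 2·W - A - 5).
Z = 3·Y - 2·D - 5  [with Y=4, D=7]  = -7
Without intervention: A = -2 if Y >= 0 else 8  [with Y=4]  = -2; W = Y + 5  [with Y=4]  = 9; D = 2·W - A - 5  [with W=9, A=-2]  = 15; Z = 3·Y - 2·D - 5  [with Y=4, D=15]  = -23.
Change = -7 − (-23) = 16.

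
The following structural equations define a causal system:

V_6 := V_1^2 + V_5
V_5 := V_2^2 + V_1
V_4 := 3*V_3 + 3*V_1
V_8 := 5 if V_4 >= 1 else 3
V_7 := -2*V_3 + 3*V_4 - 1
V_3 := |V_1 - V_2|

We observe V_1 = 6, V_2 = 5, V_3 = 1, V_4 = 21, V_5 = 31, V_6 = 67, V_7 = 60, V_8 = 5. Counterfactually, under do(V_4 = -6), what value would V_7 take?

-21

The intervention breaks the incoming arrows to V_4: V_4 := 3*V_3 + 3*V_1 no longer applies, and V_4 = -6.
V_3 = |V_1 - V_2|  [with V_1=6, V_2=5]  = 1
V_7 = -2*V_3 + 3*V_4 - 1  [with V_3=1, V_4=-6]  = -21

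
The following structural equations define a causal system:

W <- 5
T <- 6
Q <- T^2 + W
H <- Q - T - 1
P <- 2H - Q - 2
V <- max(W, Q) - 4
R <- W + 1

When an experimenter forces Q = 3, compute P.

do(Q=3) replaces the equation Q <- T^2 + W with the constant Q = 3.
H = Q - T - 1  [with Q=3, T=6]  = -4
P = 2H - Q - 2  [with H=-4, Q=3]  = -13

-13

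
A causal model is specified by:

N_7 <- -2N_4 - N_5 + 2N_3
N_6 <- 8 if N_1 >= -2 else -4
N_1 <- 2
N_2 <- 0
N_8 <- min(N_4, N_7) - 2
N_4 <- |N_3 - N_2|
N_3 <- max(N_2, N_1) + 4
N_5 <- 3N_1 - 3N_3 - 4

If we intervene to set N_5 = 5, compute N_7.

Under do(N_5=5), the mechanism N_5 <- 3N_1 - 3N_3 - 4 is discarded; N_5 is fixed at 5.
N_3 = max(N_2, N_1) + 4  [with N_2=0, N_1=2]  = 6
N_4 = |N_3 - N_2|  [with N_3=6, N_2=0]  = 6
N_7 = -2N_4 - N_5 + 2N_3  [with N_4=6, N_5=5, N_3=6]  = -5

-5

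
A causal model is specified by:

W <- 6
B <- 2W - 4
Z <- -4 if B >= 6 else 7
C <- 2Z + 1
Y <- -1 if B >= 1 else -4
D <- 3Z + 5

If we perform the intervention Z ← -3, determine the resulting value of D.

-4

The intervention breaks the incoming arrows to Z: Z <- -4 if B >= 6 else 7 no longer applies, and Z = -3.
D = 3Z + 5  [with Z=-3]  = -4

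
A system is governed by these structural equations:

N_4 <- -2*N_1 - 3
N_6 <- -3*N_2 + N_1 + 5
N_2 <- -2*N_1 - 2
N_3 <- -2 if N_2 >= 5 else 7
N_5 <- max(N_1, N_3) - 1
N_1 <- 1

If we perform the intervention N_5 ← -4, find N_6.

The intervention breaks the incoming arrows to N_5: N_5 <- max(N_1, N_3) - 1 no longer applies, and N_5 = -4.
Since N_6 is not a descendant of the intervened variable, it is unaffected.
N_2 = -2*N_1 - 2  [with N_1=1]  = -4
N_6 = -3*N_2 + N_1 + 5  [with N_2=-4, N_1=1]  = 18

18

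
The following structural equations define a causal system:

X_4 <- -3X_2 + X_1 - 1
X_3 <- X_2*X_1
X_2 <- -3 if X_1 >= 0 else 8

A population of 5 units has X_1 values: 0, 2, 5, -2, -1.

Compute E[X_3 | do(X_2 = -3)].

do(X_2=-3) breaks X_2's dependence on X_1. With X_2=-3 fixed, X_3 across the units is 0, -6, -15, 6, 3, mean -2.4.

-2.4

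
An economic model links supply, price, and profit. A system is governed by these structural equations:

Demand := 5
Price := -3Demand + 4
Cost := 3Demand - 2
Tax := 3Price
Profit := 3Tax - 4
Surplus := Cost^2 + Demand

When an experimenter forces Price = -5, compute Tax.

Under do(Price=-5), the mechanism Price := -3Demand + 4 is discarded; Price is fixed at -5.
Tax = 3Price  [with Price=-5]  = -15

-15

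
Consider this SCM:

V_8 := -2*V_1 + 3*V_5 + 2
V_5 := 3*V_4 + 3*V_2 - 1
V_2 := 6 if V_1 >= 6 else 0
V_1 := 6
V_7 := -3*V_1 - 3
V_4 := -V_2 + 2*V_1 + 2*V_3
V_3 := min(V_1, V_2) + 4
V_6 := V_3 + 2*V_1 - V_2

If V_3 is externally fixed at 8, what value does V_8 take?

The intervention breaks the incoming arrows to V_3: V_3 := min(V_1, V_2) + 4 no longer applies, and V_3 = 8.
V_2 = 6 if V_1 >= 6 else 0  [with V_1=6]  = 6
V_4 = -V_2 + 2*V_1 + 2*V_3  [with V_2=6, V_1=6, V_3=8]  = 22
V_5 = 3*V_4 + 3*V_2 - 1  [with V_4=22, V_2=6]  = 83
V_8 = -2*V_1 + 3*V_5 + 2  [with V_1=6, V_5=83]  = 239

239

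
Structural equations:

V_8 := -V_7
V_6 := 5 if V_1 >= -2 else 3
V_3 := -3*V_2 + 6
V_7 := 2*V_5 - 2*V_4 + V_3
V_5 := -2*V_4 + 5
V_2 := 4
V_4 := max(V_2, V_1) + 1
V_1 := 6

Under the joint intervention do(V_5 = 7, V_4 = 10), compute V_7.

-12

Setting V_5 = 7, V_4 = 10 by intervention discards those variables' equations.
V_3 = -3*V_2 + 6  [with V_2=4]  = -6
V_7 = 2*V_5 - 2*V_4 + V_3  [with V_5=7, V_4=10, V_3=-6]  = -12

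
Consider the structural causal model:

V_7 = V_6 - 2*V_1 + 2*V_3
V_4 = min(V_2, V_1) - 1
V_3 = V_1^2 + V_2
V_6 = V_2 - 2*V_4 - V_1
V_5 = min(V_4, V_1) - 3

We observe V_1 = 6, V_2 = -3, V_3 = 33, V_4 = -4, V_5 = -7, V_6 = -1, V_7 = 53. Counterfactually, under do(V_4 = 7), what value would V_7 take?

31

The intervention breaks the incoming arrows to V_4: V_4 = min(V_2, V_1) - 1 no longer applies, and V_4 = 7.
V_3 = V_1^2 + V_2  [with V_1=6, V_2=-3]  = 33
V_6 = V_2 - 2*V_4 - V_1  [with V_2=-3, V_4=7, V_1=6]  = -23
V_7 = V_6 - 2*V_1 + 2*V_3  [with V_6=-23, V_1=6, V_3=33]  = 31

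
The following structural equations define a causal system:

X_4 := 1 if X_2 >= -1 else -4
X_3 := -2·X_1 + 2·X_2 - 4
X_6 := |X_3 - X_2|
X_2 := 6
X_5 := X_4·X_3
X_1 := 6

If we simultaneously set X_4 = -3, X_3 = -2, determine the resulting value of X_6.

The joint intervention fixes X_4 = -3, X_3 = -2, removing each variable's own equation.
X_6 = |X_3 - X_2|  [with X_3=-2, X_2=6]  = 8

8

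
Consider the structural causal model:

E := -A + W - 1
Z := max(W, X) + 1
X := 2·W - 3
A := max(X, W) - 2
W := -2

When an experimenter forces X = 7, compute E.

-8

Under do(X=7), the mechanism X := 2·W - 3 is discarded; X is fixed at 7.
A = max(X, W) - 2  [with X=7, W=-2]  = 5
E = -A + W - 1  [with A=5, W=-2]  = -8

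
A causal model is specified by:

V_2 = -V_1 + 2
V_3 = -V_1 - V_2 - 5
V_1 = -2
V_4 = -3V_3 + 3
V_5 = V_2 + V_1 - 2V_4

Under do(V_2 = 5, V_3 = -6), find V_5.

Under do(V_2 = 5, V_3 = -6), each intervened variable's structural equation is replaced by its fixed value.
V_4 = -3V_3 + 3  [with V_3=-6]  = 21
V_5 = V_2 + V_1 - 2V_4  [with V_2=5, V_1=-2, V_4=21]  = -39

-39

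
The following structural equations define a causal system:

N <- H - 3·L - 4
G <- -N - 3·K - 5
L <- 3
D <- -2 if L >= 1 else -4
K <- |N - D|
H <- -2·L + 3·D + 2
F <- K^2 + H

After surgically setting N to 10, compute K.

12

Intervening sets N = 10 and removes its equation (N <- H - 3·L - 4).
D = -2 if L >= 1 else -4  [with L=3]  = -2
K = |N - D|  [with N=10, D=-2]  = 12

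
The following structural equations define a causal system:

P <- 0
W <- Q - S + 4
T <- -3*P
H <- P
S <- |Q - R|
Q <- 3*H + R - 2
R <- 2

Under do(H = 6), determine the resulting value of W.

The intervention breaks the incoming arrows to H: H <- P no longer applies, and H = 6.
Q = 3*H + R - 2  [with H=6, R=2]  = 18
S = |Q - R|  [with Q=18, R=2]  = 16
W = Q - S + 4  [with Q=18, S=16]  = 6

6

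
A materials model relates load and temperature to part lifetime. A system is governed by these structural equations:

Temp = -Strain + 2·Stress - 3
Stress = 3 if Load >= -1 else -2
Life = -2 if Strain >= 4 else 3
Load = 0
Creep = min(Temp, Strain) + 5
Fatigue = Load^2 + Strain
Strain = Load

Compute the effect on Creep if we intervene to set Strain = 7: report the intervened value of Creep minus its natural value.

do(Strain=7) replaces the equation Strain = Load with the constant Strain = 7.
Stress = 3 if Load >= -1 else -2  [with Load=0]  = 3
Temp = -Strain + 2·Stress - 3  [with Strain=7, Stress=3]  = -4
Creep = min(Temp, Strain) + 5  [with Temp=-4, Strain=7]  = 1
Without intervention: Stress = 3 if Load >= -1 else -2  [with Load=0]  = 3; Strain = Load  [with Load=0]  = 0; Temp = -Strain + 2·Stress - 3  [with Strain=0, Stress=3]  = 3; Creep = min(Temp, Strain) + 5  [with Temp=3, Strain=0]  = 5.
Change = 1 − 5 = -4.

-4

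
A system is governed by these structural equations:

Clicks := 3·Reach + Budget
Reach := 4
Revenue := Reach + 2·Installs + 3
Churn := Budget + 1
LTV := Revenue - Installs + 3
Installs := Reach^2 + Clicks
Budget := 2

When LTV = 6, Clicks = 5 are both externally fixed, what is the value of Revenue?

Setting LTV = 6, Clicks = 5 by intervention discards those variables' equations.
Installs = Reach^2 + Clicks  [with Reach=4, Clicks=5]  = 21
Revenue = Reach + 2·Installs + 3  [with Reach=4, Installs=21]  = 49

49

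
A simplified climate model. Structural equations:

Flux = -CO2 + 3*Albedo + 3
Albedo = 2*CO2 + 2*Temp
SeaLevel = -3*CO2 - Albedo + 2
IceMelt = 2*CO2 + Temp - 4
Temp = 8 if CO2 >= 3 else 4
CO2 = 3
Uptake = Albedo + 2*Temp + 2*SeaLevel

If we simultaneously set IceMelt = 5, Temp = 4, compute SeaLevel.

Setting IceMelt = 5, Temp = 4 by intervention discards those variables' equations.
Albedo = 2*CO2 + 2*Temp  [with CO2=3, Temp=4]  = 14
SeaLevel = -3*CO2 - Albedo + 2  [with CO2=3, Albedo=14]  = -21

-21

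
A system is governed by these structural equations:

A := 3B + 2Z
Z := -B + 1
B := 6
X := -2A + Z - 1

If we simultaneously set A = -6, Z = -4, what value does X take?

The joint intervention fixes A = -6, Z = -4, removing each variable's own equation.
X = -2A + Z - 1  [with A=-6, Z=-4]  = 7

7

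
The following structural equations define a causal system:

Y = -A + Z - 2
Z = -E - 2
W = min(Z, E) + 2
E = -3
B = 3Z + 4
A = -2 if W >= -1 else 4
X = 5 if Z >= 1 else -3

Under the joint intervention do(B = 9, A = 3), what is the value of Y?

Under do(B = 9, A = 3), each intervened variable's structural equation is replaced by its fixed value.
Z = -E - 2  [with E=-3]  = 1
Y = -A + Z - 2  [with A=3, Z=1]  = -4

-4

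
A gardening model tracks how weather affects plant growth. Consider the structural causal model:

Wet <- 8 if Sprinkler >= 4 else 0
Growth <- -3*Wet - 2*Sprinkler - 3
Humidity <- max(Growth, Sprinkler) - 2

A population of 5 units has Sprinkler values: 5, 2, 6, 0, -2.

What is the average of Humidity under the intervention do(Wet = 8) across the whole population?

The intervention sets Wet=8 in all 5 units regardless of Sprinkler. Recomputing Humidity per unit gives 3, 0, 4, -2, -4; average 0.2.

0.2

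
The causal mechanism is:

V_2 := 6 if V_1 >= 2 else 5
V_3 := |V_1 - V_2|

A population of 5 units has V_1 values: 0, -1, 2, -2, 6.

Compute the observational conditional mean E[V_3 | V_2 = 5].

6

Observing V_2=5 restricts to units where V_2's equation naturally yields 5: V_1 ∈ {0, -1, -2}. In that subpopulation V_3 = 5, 6, 7, mean 6.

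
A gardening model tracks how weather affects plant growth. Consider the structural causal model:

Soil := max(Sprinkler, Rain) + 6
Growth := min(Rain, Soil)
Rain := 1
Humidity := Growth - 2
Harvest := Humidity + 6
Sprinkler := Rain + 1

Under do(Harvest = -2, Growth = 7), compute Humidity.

5

Setting Harvest = -2, Growth = 7 by intervention discards those variables' equations.
Humidity = Growth - 2  [with Growth=7]  = 5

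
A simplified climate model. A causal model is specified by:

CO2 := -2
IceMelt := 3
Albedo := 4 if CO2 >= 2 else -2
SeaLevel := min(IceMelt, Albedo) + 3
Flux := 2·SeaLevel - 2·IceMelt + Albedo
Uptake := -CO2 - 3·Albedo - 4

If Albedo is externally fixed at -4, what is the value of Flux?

do(Albedo=-4) replaces the equation Albedo := 4 if CO2 >= 2 else -2 with the constant Albedo = -4.
SeaLevel = min(IceMelt, Albedo) + 3  [with IceMelt=3, Albedo=-4]  = -1
Flux = 2·SeaLevel - 2·IceMelt + Albedo  [with SeaLevel=-1, IceMelt=3, Albedo=-4]  = -12

-12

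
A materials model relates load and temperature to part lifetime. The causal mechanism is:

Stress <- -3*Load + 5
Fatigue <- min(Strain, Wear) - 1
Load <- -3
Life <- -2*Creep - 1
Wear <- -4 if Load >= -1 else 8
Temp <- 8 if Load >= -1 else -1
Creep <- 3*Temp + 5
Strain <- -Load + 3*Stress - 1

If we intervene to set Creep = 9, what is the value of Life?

-19

do(Creep=9) replaces the equation Creep <- 3*Temp + 5 with the constant Creep = 9.
Life = -2*Creep - 1  [with Creep=9]  = -19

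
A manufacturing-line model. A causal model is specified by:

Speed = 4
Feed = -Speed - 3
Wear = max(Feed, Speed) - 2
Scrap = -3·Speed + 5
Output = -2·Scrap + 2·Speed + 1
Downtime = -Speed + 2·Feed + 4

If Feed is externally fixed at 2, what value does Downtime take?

Under do(Feed=2), the mechanism Feed = -Speed - 3 is discarded; Feed is fixed at 2.
Downtime = -Speed + 2·Feed + 4  [with Speed=4, Feed=2]  = 4

4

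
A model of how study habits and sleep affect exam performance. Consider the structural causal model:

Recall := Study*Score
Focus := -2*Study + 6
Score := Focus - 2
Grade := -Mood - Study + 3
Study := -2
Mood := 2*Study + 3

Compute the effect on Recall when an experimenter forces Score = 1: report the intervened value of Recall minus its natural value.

do(Score=1) replaces the equation Score := Focus - 2 with the constant Score = 1.
Recall = Study*Score  [with Study=-2, Score=1]  = -2
Without intervention: Focus = -2*Study + 6  [with Study=-2]  = 10; Score = Focus - 2  [with Focus=10]  = 8; Recall = Study*Score  [with Study=-2, Score=8]  = -16.
Change = -2 − (-16) = 14.

14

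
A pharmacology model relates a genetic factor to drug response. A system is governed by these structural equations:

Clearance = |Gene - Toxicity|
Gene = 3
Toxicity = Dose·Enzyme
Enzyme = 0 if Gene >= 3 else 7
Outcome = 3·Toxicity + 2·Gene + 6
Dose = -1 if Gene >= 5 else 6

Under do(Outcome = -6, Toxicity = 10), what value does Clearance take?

Setting Outcome = -6, Toxicity = 10 by intervention discards those variables' equations.
Clearance = |Gene - Toxicity|  [with Gene=3, Toxicity=10]  = 7

7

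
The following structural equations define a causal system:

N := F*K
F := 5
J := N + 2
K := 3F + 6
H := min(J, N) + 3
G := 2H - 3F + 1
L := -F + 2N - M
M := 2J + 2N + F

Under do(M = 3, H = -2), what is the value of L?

Under do(M = 3, H = -2), each intervened variable's structural equation is replaced by its fixed value.
K = 3F + 6  [with F=5]  = 21
N = F*K  [with F=5, K=21]  = 105
L = -F + 2N - M  [with F=5, N=105, M=3]  = 202

202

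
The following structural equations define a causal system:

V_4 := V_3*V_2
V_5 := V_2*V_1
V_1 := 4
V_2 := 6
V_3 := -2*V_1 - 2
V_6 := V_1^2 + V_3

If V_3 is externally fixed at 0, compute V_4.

The intervention breaks the incoming arrows to V_3: V_3 := -2*V_1 - 2 no longer applies, and V_3 = 0.
V_4 = V_3*V_2  [with V_3=0, V_2=6]  = 0

0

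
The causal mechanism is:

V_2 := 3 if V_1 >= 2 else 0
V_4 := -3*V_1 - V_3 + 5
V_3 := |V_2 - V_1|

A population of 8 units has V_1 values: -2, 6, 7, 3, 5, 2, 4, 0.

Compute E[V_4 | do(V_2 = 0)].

The intervention sets V_2=0 in all 8 units regardless of V_1. Recomputing V_4 per unit gives 9, -19, -23, -7, -15, -3, -11, 5; average -8.

-8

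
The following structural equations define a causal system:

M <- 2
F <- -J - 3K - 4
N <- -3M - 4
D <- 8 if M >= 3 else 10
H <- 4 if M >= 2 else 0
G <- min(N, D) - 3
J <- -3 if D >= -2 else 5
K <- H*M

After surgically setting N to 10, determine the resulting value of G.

The intervention breaks the incoming arrows to N: N <- -3M - 4 no longer applies, and N = 10.
D = 8 if M >= 3 else 10  [with M=2]  = 10
G = min(N, D) - 3  [with N=10, D=10]  = 7

7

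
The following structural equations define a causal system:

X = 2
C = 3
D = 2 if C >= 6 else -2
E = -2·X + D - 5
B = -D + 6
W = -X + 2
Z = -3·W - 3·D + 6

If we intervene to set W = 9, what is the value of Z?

Intervening sets W = 9 and removes its equation (W = -X + 2).
D = 2 if C >= 6 else -2  [with C=3]  = -2
Z = -3·W - 3·D + 6  [with W=9, D=-2]  = -15

-15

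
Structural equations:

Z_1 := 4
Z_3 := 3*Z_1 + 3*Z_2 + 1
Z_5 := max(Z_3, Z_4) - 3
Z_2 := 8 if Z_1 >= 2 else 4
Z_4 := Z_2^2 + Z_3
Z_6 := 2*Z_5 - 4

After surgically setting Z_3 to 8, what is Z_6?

134

The intervention breaks the incoming arrows to Z_3: Z_3 := 3*Z_1 + 3*Z_2 + 1 no longer applies, and Z_3 = 8.
Z_2 = 8 if Z_1 >= 2 else 4  [with Z_1=4]  = 8
Z_4 = Z_2^2 + Z_3  [with Z_2=8, Z_3=8]  = 72
Z_5 = max(Z_3, Z_4) - 3  [with Z_3=8, Z_4=72]  = 69
Z_6 = 2*Z_5 - 4  [with Z_5=69]  = 134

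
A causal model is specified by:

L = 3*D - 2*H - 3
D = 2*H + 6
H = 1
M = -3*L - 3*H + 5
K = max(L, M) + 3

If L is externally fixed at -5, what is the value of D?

Under do(L=-5), the mechanism L = 3*D - 2*H - 3 is discarded; L is fixed at -5.
Since D is not a descendant of the intervened variable, it is unaffected.
D = 2*H + 6  [with H=1]  = 8

8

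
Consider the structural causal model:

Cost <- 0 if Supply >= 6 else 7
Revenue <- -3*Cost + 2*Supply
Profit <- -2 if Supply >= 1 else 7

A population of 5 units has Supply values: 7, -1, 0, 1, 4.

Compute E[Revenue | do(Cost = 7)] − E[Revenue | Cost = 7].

2.4

Every unit gets Cost=7 under the intervention. Revenue values become -7, -23, -21, -19, -13; E[Revenue|do(Cost=7)] = -16.6.
Observing Cost=7 restricts to units where Cost's equation naturally yields 7: Supply ∈ {-1, 0, 1, 4}. In that subpopulation Revenue = -23, -21, -19, -13, mean -19.
Difference = -16.6 − (-19) = 2.4.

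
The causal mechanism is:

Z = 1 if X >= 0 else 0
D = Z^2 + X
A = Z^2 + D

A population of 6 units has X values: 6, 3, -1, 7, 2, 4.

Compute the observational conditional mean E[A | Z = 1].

Observing Z=1 restricts to units where Z's equation naturally yields 1: X ∈ {6, 3, 7, 2, 4}. In that subpopulation A = 8, 5, 9, 4, 6, mean 6.4.

6.4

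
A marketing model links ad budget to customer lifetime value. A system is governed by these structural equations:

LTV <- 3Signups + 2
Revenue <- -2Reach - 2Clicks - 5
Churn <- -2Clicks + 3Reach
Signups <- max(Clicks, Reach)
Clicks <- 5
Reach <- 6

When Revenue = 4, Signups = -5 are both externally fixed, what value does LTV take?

-13

The joint intervention fixes Revenue = 4, Signups = -5, removing each variable's own equation.
LTV = 3Signups + 2  [with Signups=-5]  = -13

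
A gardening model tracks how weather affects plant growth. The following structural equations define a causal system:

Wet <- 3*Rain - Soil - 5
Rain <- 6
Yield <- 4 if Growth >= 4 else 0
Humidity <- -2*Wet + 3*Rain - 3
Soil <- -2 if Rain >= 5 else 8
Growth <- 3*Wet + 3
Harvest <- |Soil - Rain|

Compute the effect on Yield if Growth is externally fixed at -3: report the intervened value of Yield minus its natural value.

Under do(Growth=-3), the mechanism Growth <- 3*Wet + 3 is discarded; Growth is fixed at -3.
Yield = 4 if Growth >= 4 else 0  [with Growth=-3]  = 0
Without intervention: Soil = -2 if Rain >= 5 else 8  [with Rain=6]  = -2; Wet = 3*Rain - Soil - 5  [with Rain=6, Soil=-2]  = 15; Growth = 3*Wet + 3  [with Wet=15]  = 48; Yield = 4 if Growth >= 4 else 0  [with Growth=48]  = 4.
Change = 0 − 4 = -4.

-4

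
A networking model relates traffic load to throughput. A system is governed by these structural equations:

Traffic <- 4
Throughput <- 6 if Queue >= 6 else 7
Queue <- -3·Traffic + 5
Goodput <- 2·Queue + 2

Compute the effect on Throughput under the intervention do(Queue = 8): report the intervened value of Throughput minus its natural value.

The intervention breaks the incoming arrows to Queue: Queue <- -3·Traffic + 5 no longer applies, and Queue = 8.
Throughput = 6 if Queue >= 6 else 7  [with Queue=8]  = 6
Without intervention: Queue = -3·Traffic + 5  [with Traffic=4]  = -7; Throughput = 6 if Queue >= 6 else 7  [with Queue=-7]  = 7.
Change = 6 − 7 = -1.

-1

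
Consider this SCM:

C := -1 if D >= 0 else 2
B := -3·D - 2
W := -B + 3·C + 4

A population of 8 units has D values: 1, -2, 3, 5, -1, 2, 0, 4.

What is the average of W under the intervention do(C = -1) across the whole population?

Every unit gets C=-1 under the intervention. W values become 6, -3, 12, 18, 0, 9, 3, 15; E[W|do(C=-1)] = 7.5.

7.5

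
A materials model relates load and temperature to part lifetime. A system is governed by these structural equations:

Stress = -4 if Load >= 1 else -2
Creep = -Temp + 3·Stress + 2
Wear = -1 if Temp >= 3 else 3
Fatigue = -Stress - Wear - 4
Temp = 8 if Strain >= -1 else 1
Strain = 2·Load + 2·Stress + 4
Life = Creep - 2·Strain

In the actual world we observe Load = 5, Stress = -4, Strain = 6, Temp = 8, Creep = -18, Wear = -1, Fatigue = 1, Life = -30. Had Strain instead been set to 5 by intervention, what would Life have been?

-28

The intervention breaks the incoming arrows to Strain: Strain = 2·Load + 2·Stress + 4 no longer applies, and Strain = 5.
Stress = -4 if Load >= 1 else -2  [with Load=5]  = -4
Temp = 8 if Strain >= -1 else 1  [with Strain=5]  = 8
Creep = -Temp + 3·Stress + 2  [with Temp=8, Stress=-4]  = -18
Life = Creep - 2·Strain  [with Creep=-18, Strain=5]  = -28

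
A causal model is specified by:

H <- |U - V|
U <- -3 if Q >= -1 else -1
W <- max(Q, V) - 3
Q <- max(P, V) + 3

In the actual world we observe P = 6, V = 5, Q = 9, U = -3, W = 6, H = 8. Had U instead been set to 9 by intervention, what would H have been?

Under do(U=9), the mechanism U <- -3 if Q >= -1 else -1 is discarded; U is fixed at 9.
H = |U - V|  [with U=9, V=5]  = 4

4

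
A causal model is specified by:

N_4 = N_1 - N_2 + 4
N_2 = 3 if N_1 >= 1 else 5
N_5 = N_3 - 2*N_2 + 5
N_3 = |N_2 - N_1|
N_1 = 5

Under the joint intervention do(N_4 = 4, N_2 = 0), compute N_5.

The joint intervention fixes N_4 = 4, N_2 = 0, removing each variable's own equation.
N_3 = |N_2 - N_1|  [with N_2=0, N_1=5]  = 5
N_5 = N_3 - 2*N_2 + 5  [with N_3=5, N_2=0]  = 10

10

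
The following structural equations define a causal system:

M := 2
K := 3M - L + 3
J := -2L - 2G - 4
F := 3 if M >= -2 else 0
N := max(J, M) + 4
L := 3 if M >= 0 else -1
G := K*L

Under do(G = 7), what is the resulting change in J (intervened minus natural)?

22

The intervention breaks the incoming arrows to G: G := K*L no longer applies, and G = 7.
L = 3 if M >= 0 else -1  [with M=2]  = 3
J = -2L - 2G - 4  [with L=3, G=7]  = -24
Without intervention: L = 3 if M >= 0 else -1  [with M=2]  = 3; K = 3M - L + 3  [with M=2, L=3]  = 6; G = K*L  [with K=6, L=3]  = 18; J = -2L - 2G - 4  [with L=3, G=18]  = -46.
Change = -24 − (-46) = 22.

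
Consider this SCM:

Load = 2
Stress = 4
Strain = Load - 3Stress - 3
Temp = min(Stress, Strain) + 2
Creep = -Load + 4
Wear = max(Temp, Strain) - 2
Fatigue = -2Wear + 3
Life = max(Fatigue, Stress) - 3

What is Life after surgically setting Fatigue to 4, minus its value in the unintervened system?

do(Fatigue=4) replaces the equation Fatigue = -2Wear + 3 with the constant Fatigue = 4.
Life = max(Fatigue, Stress) - 3  [with Fatigue=4, Stress=4]  = 1
Without intervention: Strain = Load - 3Stress - 3  [with Load=2, Stress=4]  = -13; Temp = min(Stress, Strain) + 2  [with Stress=4, Strain=-13]  = -11; Wear = max(Temp, Strain) - 2  [with Temp=-11, Strain=-13]  = -13; Fatigue = -2Wear + 3  [with Wear=-13]  = 29; Life = max(Fatigue, Stress) - 3  [with Fatigue=29, Stress=4]  = 26.
Change = 1 − 26 = -25.

-25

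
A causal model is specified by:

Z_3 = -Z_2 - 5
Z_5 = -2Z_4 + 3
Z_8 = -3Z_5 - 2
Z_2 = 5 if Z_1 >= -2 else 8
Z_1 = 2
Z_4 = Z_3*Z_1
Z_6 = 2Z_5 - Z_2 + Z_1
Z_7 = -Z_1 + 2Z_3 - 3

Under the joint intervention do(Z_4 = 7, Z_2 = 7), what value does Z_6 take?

-27

The joint intervention fixes Z_4 = 7, Z_2 = 7, removing each variable's own equation.
Z_5 = -2Z_4 + 3  [with Z_4=7]  = -11
Z_6 = 2Z_5 - Z_2 + Z_1  [with Z_5=-11, Z_2=7, Z_1=2]  = -27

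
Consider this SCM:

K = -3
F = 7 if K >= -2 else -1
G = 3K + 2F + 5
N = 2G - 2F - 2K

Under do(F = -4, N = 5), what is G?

-12

The joint intervention fixes F = -4, N = 5, removing each variable's own equation.
G = 3K + 2F + 5  [with K=-3, F=-4]  = -12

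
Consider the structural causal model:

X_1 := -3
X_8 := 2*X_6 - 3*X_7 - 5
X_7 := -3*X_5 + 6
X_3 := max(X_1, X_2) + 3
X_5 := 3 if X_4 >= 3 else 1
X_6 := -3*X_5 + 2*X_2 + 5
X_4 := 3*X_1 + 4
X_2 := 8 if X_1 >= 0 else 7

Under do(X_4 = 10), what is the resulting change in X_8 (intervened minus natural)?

6

do(X_4=10) replaces the equation X_4 := 3*X_1 + 4 with the constant X_4 = 10.
X_2 = 8 if X_1 >= 0 else 7  [with X_1=-3]  = 7
X_5 = 3 if X_4 >= 3 else 1  [with X_4=10]  = 3
X_6 = -3*X_5 + 2*X_2 + 5  [with X_5=3, X_2=7]  = 10
X_7 = -3*X_5 + 6  [with X_5=3]  = -3
X_8 = 2*X_6 - 3*X_7 - 5  [with X_6=10, X_7=-3]  = 24
Without intervention: X_2 = 8 if X_1 >= 0 else 7  [with X_1=-3]  = 7; X_4 = 3*X_1 + 4  [with X_1=-3]  = -5; X_5 = 3 if X_4 >= 3 else 1  [with X_4=-5]  = 1; X_6 = -3*X_5 + 2*X_2 + 5  [with X_5=1, X_2=7]  = 16; X_7 = -3*X_5 + 6  [with X_5=1]  = 3; X_8 = 2*X_6 - 3*X_7 - 5  [with X_6=16, X_7=3]  = 18.
Change = 24 − 18 = 6.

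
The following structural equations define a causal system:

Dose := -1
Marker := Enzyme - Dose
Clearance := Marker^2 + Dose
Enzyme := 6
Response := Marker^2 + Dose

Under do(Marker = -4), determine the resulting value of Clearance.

15

do(Marker=-4) replaces the equation Marker := Enzyme - Dose with the constant Marker = -4.
Clearance = Marker^2 + Dose  [with Marker=-4, Dose=-1]  = 15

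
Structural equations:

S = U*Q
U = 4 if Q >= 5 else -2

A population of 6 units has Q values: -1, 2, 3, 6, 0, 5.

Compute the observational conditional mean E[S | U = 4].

22

E[S|U=4] averages over only the 2 units with U=4 (Q = 6, 5): S = 24, 20, mean 22.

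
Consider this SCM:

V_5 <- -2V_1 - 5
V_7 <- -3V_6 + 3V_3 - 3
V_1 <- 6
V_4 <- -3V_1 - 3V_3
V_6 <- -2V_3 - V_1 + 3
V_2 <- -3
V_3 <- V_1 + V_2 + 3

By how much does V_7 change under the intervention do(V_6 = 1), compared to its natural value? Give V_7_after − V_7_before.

Intervening sets V_6 = 1 and removes its equation (V_6 <- -2V_3 - V_1 + 3).
V_3 = V_1 + V_2 + 3  [with V_1=6, V_2=-3]  = 6
V_7 = -3V_6 + 3V_3 - 3  [with V_6=1, V_3=6]  = 12
Without intervention: V_3 = V_1 + V_2 + 3  [with V_1=6, V_2=-3]  = 6; V_6 = -2V_3 - V_1 + 3  [with V_3=6, V_1=6]  = -15; V_7 = -3V_6 + 3V_3 - 3  [with V_6=-15, V_3=6]  = 60.
Change = 12 − 60 = -48.

-48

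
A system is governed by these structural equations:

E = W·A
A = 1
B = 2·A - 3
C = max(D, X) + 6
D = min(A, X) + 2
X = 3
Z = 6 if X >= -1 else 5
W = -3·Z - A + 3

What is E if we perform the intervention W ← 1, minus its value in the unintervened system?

17

Intervening sets W = 1 and removes its equation (W = -3·Z - A + 3).
E = W·A  [with W=1, A=1]  = 1
Without intervention: Z = 6 if X >= -1 else 5  [with X=3]  = 6; W = -3·Z - A + 3  [with Z=6, A=1]  = -16; E = W·A  [with W=-16, A=1]  = -16.
Change = 1 − (-16) = 17.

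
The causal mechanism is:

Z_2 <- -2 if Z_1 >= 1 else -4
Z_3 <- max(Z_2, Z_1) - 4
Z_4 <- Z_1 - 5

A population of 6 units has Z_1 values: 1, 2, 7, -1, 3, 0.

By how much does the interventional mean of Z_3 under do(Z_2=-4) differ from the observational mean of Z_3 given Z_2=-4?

Every unit gets Z_2=-4 under the intervention. Z_3 values become -3, -2, 3, -5, -1, -4; E[Z_3|do(Z_2=-4)] = -2.
E[Z_3|Z_2=-4] averages over only the 2 units with Z_2=-4 (Z_1 = -1, 0): Z_3 = -5, -4, mean -4.5.
Difference = -2 − (-4.5) = 2.5.

2.5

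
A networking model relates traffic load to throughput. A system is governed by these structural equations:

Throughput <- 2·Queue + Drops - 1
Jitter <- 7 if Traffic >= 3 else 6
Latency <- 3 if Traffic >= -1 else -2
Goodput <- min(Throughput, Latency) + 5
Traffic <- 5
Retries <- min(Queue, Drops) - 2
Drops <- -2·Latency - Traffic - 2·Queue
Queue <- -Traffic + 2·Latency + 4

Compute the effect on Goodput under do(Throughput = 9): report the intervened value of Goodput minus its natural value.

15

do(Throughput=9) replaces the equation Throughput <- 2·Queue + Drops - 1 with the constant Throughput = 9.
Latency = 3 if Traffic >= -1 else -2  [with Traffic=5]  = 3
Goodput = min(Throughput, Latency) + 5  [with Throughput=9, Latency=3]  = 8
Without intervention: Latency = 3 if Traffic >= -1 else -2  [with Traffic=5]  = 3; Queue = -Traffic + 2·Latency + 4  [with Traffic=5, Latency=3]  = 5; Drops = -2·Latency - Traffic - 2·Queue  [with Latency=3, Traffic=5, Queue=5]  = -21; Throughput = 2·Queue + Drops - 1  [with Queue=5, Drops=-21]  = -12; Goodput = min(Throughput, Latency) + 5  [with Throughput=-12, Latency=3]  = -7.
Change = 8 − (-7) = 15.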